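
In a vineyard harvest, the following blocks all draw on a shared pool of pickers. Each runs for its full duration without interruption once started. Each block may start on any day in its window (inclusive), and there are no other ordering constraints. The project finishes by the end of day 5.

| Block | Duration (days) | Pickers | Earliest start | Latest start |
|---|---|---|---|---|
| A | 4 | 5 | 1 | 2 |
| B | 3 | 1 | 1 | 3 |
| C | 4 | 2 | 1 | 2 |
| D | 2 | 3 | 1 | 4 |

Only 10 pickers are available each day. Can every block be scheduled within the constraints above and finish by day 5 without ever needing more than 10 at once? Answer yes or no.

Schedule A@1, B@1, C@1, D@4: d1:8  d2:8  d3:8  d4:10  d5:3 — peak 10 ≤ 10.

yes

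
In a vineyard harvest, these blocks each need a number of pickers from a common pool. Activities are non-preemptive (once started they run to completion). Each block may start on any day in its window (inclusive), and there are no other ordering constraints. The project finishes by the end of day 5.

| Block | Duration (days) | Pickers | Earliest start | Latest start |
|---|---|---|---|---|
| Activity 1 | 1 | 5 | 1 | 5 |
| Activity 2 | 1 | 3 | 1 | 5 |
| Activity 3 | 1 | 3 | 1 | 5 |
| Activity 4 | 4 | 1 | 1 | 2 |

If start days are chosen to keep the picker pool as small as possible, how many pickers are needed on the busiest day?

Early-start (Activity 1@1, Activity 2@1, Activity 3@1, Activity 4@1) gives peak 12: d1:12  d2:1  d3:1  d4:1  d5:0.
Shift Activity 2→2, Activity 3→3, Activity 4→2.
Schedule Activity 1@1, Activity 2@2, Activity 3@3, Activity 4@2: d1:5  d2:4  d3:4  d4:1  d5:1 — peak 5.

5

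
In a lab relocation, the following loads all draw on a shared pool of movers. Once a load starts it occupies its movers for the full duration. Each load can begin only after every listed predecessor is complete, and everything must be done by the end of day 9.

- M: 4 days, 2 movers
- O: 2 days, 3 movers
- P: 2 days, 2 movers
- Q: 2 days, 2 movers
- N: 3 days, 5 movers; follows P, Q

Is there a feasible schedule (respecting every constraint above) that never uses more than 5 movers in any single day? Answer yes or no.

Schedule M@1, O@1, P@3, Q@5, N@7: d1:5  d2:5  d3:4  d4:4  d5:2  d6:2  d7:5  d8:5  d9:5 — peak 5 ≤ 5.

yes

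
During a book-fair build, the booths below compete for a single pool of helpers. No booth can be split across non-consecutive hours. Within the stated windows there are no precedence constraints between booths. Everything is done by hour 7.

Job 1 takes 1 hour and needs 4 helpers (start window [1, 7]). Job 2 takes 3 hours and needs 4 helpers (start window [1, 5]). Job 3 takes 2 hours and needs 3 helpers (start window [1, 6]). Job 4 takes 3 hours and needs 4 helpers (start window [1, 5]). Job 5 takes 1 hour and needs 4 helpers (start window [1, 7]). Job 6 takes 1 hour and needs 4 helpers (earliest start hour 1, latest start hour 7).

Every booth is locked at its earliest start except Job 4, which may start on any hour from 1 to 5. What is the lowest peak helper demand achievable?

Job 4@1: h1:23  h2:11  h3:8  h4:0  h5:0  h6:0  h7:0 → peak 23
Job 4@2: h1:19  h2:11  h3:8  h4:4  h5:0  h6:0  h7:0 → peak 19
Job 4@3: h1:19  h2:7  h3:8  h4:4  h5:4  h6:0  h7:0 → peak 19
Job 4@4: h1:19  h2:7  h3:4  h4:4  h5:4  h6:4  h7:0 → peak 19
Job 4@5: h1:19  h2:7  h3:4  h4:0  h5:4  h6:4  h7:4 → peak 19
Best is Job 4@2, peak 19.

19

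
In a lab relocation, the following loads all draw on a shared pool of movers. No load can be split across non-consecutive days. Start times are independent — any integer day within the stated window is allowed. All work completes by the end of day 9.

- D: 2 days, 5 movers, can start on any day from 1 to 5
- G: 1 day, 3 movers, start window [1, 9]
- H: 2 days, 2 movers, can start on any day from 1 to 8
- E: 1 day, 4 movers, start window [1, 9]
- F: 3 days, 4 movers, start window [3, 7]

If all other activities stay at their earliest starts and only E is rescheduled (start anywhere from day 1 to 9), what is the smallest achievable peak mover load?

10

E@1: d1:14  d2:7  d3:4  d4:4  d5:4  d6:0  d7:0  d8:0  d9:0 → peak 14
E@2: d1:10  d2:11  d3:4  d4:4  d5:4  d6:0  d7:0  d8:0  d9:0 → peak 11
E@3: d1:10  d2:7  d3:8  d4:4  d5:4  d6:0  d7:0  d8:0  d9:0 → peak 10
E@4: d1:10  d2:7  d3:4  d4:8  d5:4  d6:0  d7:0  d8:0  d9:0 → peak 10
E@5: d1:10  d2:7  d3:4  d4:4  d5:8  d6:0  d7:0  d8:0  d9:0 → peak 10
E@6: d1:10  d2:7  d3:4  d4:4  d5:4  d6:4  d7:0  d8:0  d9:0 → peak 10
E@7: d1:10  d2:7  d3:4  d4:4  d5:4  d6:0  d7:4  d8:0  d9:0 → peak 10
E@8: d1:10  d2:7  d3:4  d4:4  d5:4  d6:0  d7:0  d8:4  d9:0 → peak 10
E@9: d1:10  d2:7  d3:4  d4:4  d5:4  d6:0  d7:0  d8:0  d9:4 → peak 10
Best is E@3, peak 10.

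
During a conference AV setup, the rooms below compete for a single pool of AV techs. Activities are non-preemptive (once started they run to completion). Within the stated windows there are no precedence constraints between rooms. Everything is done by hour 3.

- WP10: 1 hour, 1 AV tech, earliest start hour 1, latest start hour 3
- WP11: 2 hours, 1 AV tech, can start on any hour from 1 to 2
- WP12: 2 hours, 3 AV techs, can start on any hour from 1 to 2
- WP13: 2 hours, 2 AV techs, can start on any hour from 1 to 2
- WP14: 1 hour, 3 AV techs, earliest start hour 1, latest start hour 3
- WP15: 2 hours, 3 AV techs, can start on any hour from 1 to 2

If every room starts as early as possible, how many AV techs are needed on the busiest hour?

Early-start schedule: WP10@1, WP11@1, WP12@1, WP13@1, WP14@1, WP15@1.
Load per hour: hour 1: 13, hour 2: 9, hour 3: 0.
Peak is 13.

13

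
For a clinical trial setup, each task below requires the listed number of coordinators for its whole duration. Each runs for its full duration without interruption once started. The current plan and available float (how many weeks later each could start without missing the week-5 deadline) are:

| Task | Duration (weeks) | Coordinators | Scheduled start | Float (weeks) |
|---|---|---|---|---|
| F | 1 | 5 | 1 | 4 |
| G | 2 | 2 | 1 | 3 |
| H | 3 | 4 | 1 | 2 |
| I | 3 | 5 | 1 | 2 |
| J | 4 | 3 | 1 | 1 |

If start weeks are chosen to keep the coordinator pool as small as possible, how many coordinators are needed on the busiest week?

12

Early-start (F@1, G@1, H@1, I@1, J@1) gives peak 19: w1:19  w2:14  w3:12  w4:3  w5:0.
Shift I→3, J→2.
Schedule F@1, G@1, H@1, I@3, J@2: w1:11  w2:9  w3:12  w4:8  w5:8 — peak 12.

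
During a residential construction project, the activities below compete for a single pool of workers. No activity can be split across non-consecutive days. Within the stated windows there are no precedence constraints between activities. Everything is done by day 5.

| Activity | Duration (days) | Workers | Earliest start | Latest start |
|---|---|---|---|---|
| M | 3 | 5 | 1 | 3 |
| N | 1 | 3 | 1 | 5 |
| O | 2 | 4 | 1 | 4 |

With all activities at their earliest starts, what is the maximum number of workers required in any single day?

12

Early-start schedule: M@1, N@1, O@1.
Load per day: day 1: 12, day 2: 9, day 3: 5, day 4: 0, day 5: 0.
Peak is 12.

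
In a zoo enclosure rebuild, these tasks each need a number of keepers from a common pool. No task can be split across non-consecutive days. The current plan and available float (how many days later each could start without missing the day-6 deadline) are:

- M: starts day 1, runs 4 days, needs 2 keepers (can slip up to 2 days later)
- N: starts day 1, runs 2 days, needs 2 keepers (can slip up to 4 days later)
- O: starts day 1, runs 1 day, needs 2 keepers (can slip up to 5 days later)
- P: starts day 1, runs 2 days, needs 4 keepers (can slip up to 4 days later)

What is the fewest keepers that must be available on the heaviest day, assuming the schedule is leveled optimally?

Early-start (M@1, N@1, O@1, P@1) gives peak 10: d1:10  d2:8  d3:2  d4:2  d5:0  d6:0.
Shift O→3, P→5.
Schedule M@1, N@1, O@3, P@5: d1:4  d2:4  d3:4  d4:2  d5:4  d6:4 — peak 4.
Total keeper-days = 22 over 6 days ⇒ peak ≥ ⌈22/6⌉ = 4, so 4 is optimal.

4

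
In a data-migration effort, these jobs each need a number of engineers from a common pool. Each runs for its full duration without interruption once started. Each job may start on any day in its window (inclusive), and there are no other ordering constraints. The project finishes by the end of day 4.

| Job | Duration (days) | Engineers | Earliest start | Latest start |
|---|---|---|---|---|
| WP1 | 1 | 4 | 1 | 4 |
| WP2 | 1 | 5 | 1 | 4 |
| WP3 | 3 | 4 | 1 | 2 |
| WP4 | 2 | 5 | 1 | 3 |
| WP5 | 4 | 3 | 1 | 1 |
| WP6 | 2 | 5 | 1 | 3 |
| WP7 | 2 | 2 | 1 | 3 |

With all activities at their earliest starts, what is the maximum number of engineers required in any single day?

Early-start schedule: WP1@1, WP2@1, WP3@1, WP4@1, WP5@1, WP6@1, WP7@1.
Load per day: day 1: 28, day 2: 19, day 3: 7, day 4: 3.
Peak is 28.

28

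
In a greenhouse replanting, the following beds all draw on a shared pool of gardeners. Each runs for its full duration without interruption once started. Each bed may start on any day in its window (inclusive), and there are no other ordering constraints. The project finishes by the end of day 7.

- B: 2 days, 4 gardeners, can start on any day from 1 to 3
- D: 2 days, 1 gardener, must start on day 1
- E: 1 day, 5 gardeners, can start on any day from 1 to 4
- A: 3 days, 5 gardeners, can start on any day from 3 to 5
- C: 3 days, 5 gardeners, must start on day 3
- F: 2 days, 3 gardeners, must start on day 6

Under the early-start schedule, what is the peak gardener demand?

10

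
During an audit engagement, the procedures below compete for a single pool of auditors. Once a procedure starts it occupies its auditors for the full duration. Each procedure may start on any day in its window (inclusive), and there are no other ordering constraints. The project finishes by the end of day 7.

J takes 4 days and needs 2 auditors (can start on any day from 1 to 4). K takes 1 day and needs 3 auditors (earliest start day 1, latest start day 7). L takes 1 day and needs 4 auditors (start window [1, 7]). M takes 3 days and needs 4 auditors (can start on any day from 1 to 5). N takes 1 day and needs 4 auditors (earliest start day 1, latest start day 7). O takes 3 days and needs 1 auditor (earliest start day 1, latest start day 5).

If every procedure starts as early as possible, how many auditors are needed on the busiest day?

Early-start schedule: J@1, K@1, L@1, M@1, N@1, O@1.
Load per day: day 1: 18, day 2: 7, day 3: 7, day 4: 2, day 5: 0, day 6: 0, day 7: 0.
Peak is 18.

18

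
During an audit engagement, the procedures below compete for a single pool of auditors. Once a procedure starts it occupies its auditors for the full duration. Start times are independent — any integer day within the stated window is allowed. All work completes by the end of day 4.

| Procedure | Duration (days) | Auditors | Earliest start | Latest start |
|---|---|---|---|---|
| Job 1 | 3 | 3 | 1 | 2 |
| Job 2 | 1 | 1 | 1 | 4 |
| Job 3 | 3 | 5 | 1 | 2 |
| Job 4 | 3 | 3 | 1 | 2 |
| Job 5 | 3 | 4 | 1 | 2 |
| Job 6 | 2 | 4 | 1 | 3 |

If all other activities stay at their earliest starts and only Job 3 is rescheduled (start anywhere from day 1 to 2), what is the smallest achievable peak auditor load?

19

Job 3@1: d1:20  d2:19  d3:15  d4:0 → peak 20
Job 3@2: d1:15  d2:19  d3:15  d4:5 → peak 19
Best is Job 3@2, peak 19.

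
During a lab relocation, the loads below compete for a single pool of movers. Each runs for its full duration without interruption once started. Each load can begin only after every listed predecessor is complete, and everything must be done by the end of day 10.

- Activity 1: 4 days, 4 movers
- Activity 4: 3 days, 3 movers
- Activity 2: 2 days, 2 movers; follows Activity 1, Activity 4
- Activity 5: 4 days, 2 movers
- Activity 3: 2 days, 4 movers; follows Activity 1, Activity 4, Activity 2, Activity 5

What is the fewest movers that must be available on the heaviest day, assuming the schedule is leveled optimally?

Early-start (Activity 1@1, Activity 4@1, Activity 2@5, Activity 5@1, Activity 3@7) gives peak 9: d1:9  d2:9  d3:9  d4:6  d5:2  d6:2  d7:4  d8:4  d9:0  d10:0.
Shift Activity 5→4, Activity 3→8.
Schedule Activity 1@1, Activity 4@1, Activity 2@5, Activity 5@4, Activity 3@8: d1:7  d2:7  d3:7  d4:6  d5:4  d6:4  d7:2  d8:4  d9:4  d10:0 — peak 7.

7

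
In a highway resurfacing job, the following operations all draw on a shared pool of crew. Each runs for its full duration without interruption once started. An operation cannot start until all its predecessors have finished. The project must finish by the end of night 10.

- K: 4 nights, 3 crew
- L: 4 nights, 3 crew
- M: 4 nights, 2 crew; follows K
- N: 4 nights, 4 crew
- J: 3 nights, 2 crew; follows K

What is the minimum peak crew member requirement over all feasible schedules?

Early-start (K@1, L@1, M@5, N@1, J@5) gives peak 10: n1:10  n2:10  n3:10  n4:10  n5:4  n6:4  n7:4  n8:2  n9:0  n10:0.
Shift L→5.
Schedule K@1, L@5, M@5, N@1, J@5: n1:7  n2:7  n3:7  n4:7  n5:7  n6:7  n7:7  n8:5  n9:0  n10:0 — peak 7.

7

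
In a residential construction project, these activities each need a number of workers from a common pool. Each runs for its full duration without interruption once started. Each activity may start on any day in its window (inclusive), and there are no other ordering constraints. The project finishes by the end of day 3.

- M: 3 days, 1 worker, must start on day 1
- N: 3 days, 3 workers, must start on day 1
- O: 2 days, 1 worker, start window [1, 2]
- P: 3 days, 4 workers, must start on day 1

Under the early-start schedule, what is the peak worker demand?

Early-start schedule: M@1, N@1, O@1, P@1.
Load per day: day 1: 9, day 2: 9, day 3: 8.
Peak is 9.

9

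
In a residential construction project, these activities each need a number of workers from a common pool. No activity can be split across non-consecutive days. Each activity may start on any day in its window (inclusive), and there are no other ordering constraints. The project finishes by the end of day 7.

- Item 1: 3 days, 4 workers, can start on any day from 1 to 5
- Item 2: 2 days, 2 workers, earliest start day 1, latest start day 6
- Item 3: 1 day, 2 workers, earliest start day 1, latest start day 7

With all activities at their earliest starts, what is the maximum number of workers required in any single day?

Early-start schedule: Item 1@1, Item 2@1, Item 3@1.
Load per day: day 1: 8, day 2: 6, day 3: 4, day 4: 0, day 5: 0, day 6: 0, day 7: 0.
Peak is 8.

8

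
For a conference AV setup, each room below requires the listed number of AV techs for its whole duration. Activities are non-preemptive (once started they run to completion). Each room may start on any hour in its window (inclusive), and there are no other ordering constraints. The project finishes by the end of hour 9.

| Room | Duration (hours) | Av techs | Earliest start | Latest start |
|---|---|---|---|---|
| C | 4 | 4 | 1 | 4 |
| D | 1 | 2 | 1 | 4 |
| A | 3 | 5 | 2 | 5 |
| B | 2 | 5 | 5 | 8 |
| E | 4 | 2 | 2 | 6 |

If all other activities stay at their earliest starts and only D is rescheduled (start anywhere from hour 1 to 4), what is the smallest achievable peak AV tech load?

D@1: h1:6  h2:11  h3:11  h4:11  h5:7  h6:5  h7:0  h8:0  h9:0 → peak 11
D@2: h1:4  h2:13  h3:11  h4:11  h5:7  h6:5  h7:0  h8:0  h9:0 → peak 13
D@3: h1:4  h2:11  h3:13  h4:11  h5:7  h6:5  h7:0  h8:0  h9:0 → peak 13
D@4: h1:4  h2:11  h3:11  h4:13  h5:7  h6:5  h7:0  h8:0  h9:0 → peak 13
Best is D@1, peak 11.

11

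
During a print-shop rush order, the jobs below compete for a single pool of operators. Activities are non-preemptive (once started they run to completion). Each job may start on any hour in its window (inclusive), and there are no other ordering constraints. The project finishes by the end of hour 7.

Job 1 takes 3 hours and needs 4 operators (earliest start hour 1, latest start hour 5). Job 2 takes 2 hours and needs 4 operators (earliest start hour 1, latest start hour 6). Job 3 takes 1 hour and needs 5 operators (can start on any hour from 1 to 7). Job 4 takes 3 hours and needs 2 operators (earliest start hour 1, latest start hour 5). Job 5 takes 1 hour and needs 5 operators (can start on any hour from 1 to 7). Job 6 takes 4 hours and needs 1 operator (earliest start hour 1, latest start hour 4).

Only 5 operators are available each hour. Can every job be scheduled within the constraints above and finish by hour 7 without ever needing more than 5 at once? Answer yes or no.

no

Total operator-hours = 40; over 7 hours the average is 40/7 > 5, so some hour must exceed 5.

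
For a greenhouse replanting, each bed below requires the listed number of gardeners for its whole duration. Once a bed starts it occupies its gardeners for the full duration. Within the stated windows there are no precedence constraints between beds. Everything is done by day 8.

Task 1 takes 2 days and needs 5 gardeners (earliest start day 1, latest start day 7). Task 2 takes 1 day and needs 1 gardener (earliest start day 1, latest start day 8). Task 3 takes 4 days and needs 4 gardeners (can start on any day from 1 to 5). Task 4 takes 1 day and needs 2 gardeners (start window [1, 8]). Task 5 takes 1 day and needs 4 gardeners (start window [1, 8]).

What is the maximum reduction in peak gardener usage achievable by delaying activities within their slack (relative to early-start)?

11

Early-start peak: d1:16  d2:9  d3:4  d4:4  d5:0  d6:0  d7:0  d8:0 ⇒ 16.
Leveled (Task 1@1, Task 2@3, Task 3@3, Task 4@7, Task 5@8): d1:5  d2:5  d3:5  d4:4  d5:4  d6:4  d7:2  d8:4 ⇒ 5.
Reduction 16 − 5 = 11.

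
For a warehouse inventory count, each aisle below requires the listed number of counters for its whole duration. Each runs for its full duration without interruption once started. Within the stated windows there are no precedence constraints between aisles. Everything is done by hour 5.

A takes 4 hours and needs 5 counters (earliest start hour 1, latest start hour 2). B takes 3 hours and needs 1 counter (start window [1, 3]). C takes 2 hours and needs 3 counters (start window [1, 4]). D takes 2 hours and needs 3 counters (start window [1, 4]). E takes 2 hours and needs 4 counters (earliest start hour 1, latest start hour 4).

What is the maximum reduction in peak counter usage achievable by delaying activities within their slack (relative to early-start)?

5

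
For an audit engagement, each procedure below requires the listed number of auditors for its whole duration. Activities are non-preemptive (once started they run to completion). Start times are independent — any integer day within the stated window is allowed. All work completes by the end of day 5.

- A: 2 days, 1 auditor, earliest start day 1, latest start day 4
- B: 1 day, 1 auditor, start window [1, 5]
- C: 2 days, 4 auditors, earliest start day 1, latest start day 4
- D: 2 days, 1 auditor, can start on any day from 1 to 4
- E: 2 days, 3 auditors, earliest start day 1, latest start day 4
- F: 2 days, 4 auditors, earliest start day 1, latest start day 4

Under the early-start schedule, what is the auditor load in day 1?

14

At early start, day 1 has: A, B, C, D, E, F.
Demand: 1 + 1 + 4 + 1 + 3 + 4 = 14.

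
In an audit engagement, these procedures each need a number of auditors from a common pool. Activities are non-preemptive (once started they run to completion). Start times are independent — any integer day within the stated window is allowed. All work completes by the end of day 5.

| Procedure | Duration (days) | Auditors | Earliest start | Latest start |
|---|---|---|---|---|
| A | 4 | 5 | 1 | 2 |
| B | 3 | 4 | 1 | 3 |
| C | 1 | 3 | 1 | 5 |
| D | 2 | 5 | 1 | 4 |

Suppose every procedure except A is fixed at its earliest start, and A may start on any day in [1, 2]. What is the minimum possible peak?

14

A@1: d1:17  d2:14  d3:9  d4:5  d5:0 → peak 17
A@2: d1:12  d2:14  d3:9  d4:5  d5:5 → peak 14
Best is A@2, peak 14.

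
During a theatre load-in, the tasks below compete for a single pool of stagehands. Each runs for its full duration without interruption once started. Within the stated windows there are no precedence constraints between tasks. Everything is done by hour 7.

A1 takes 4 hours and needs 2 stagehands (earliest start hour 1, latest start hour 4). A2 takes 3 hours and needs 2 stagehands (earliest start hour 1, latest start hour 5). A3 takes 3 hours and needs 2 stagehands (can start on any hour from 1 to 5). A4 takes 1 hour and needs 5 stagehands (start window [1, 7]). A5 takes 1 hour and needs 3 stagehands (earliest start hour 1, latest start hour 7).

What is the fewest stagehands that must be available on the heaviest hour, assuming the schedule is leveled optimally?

Early-start (A1@1, A2@1, A3@1, A4@1, A5@1) gives peak 14: h1:14  h2:6  h3:6  h4:2  h5:0  h6:0  h7:0.
Shift A3→4, A4→7, A5→5.
Schedule A1@1, A2@1, A3@4, A4@7, A5@5: h1:4  h2:4  h3:4  h4:4  h5:5  h6:2  h7:5 — peak 5.

5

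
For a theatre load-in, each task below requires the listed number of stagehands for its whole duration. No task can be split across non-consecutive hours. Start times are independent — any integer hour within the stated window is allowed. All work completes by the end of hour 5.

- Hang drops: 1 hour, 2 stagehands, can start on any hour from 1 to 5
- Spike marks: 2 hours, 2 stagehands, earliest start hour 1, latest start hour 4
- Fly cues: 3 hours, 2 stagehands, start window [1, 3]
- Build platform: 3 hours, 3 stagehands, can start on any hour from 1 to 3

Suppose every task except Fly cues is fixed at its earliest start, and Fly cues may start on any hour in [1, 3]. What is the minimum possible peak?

Fly cues@1: h1:9  h2:7  h3:5  h4:0  h5:0 → peak 9
Fly cues@2: h1:7  h2:7  h3:5  h4:2  h5:0 → peak 7
Fly cues@3: h1:7  h2:5  h3:5  h4:2  h5:2 → peak 7
Best is Fly cues@2, peak 7.

7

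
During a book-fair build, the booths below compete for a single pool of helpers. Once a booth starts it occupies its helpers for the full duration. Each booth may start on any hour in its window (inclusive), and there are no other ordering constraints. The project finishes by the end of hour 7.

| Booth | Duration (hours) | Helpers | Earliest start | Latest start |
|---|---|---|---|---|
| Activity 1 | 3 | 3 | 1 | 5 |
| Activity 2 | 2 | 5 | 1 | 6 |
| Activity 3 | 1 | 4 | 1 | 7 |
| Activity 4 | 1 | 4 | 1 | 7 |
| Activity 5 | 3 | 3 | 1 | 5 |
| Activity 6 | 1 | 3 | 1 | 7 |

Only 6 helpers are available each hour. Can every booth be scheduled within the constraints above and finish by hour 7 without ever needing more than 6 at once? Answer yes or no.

no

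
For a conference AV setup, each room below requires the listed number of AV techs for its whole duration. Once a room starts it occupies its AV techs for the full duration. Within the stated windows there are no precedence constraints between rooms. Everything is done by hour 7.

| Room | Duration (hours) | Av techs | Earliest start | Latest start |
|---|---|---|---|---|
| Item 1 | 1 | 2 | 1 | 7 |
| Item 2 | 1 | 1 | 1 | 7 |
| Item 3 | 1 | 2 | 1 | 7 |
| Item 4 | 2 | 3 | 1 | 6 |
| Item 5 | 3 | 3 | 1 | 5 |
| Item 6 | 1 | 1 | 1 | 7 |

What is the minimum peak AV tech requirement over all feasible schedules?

3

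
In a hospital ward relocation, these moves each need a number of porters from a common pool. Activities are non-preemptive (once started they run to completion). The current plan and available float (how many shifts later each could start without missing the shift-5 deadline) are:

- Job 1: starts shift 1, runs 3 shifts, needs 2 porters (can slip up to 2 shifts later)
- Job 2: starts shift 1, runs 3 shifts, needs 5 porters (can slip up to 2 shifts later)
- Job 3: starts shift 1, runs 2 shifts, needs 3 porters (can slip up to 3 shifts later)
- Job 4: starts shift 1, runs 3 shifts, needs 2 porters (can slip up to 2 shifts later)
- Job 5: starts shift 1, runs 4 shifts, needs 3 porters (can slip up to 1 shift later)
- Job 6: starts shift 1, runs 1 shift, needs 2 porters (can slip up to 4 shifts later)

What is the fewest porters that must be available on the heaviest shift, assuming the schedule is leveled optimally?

Early-start (Job 1@1, Job 2@1, Job 3@1, Job 4@1, Job 5@1, Job 6@1) gives peak 17: s1:17  s2:15  s3:12  s4:3  s5:0.
Shift Job 3→4, Job 6→4.
Schedule Job 1@1, Job 2@1, Job 3@4, Job 4@1, Job 5@1, Job 6@4: s1:12  s2:12  s3:12  s4:8  s5:3 — peak 12.

12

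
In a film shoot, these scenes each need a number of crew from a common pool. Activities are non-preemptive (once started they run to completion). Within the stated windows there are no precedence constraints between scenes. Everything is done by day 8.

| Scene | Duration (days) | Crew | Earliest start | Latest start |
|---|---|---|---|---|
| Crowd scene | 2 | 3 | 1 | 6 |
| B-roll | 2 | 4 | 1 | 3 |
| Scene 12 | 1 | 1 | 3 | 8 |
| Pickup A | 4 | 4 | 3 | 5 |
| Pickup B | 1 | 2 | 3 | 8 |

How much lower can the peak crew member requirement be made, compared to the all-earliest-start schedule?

Early-start peak: d1:7  d2:7  d3:7  d4:4  d5:4  d6:4  d7:0  d8:0 ⇒ 7.
Leveled (Crowd scene@3, B-roll@1, Scene 12@3, Pickup A@5, Pickup B@4): d1:4  d2:4  d3:4  d4:5  d5:4  d6:4  d7:4  d8:4 ⇒ 5.
Reduction 7 − 5 = 2.

2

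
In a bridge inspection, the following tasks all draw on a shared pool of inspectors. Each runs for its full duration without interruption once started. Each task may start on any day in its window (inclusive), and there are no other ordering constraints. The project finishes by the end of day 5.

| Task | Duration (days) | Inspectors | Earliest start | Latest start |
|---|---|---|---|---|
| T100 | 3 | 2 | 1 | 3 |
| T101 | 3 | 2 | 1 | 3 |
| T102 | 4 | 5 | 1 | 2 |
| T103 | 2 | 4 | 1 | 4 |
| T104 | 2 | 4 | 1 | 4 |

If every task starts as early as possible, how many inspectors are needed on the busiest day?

Early-start schedule: T100@1, T101@1, T102@1, T103@1, T104@1.
Load per day: day 1: 17, day 2: 17, day 3: 9, day 4: 5, day 5: 0.
Peak is 17.

17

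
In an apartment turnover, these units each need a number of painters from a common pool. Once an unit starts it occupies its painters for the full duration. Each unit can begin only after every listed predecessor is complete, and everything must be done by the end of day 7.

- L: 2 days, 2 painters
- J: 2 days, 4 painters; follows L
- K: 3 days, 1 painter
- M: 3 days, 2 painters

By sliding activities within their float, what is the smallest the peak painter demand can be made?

4

Early-start (L@1, J@3, K@1, M@1) gives peak 7: d1:5  d2:5  d3:7  d4:4  d5:0  d6:0  d7:0.
Shift K→5, M→5.
Schedule L@1, J@3, K@5, M@5: d1:2  d2:2  d3:4  d4:4  d5:3  d6:3  d7:3 — peak 4.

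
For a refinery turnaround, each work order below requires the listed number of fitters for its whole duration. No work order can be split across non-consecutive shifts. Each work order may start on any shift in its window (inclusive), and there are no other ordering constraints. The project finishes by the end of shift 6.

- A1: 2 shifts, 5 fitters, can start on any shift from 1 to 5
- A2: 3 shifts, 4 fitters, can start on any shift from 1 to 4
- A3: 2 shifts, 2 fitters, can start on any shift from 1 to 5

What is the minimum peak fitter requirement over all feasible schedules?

Early-start (A1@1, A2@1, A3@1) gives peak 11: s1:11  s2:11  s3:4  s4:0  s5:0  s6:0.
Shift A2→3, A3→3.
Schedule A1@1, A2@3, A3@3: s1:5  s2:5  s3:6  s4:6  s5:4  s6:0 — peak 6.

6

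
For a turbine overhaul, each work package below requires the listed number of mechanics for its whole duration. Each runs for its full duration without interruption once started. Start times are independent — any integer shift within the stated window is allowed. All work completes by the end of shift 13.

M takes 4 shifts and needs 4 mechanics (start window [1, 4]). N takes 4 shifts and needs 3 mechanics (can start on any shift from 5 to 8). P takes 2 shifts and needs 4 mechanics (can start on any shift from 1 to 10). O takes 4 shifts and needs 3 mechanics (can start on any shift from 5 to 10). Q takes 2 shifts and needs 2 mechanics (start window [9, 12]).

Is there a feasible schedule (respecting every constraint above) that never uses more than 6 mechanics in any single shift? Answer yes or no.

yes

Schedule M@1, N@5, P@9, O@5, Q@9: s1:4  s2:4  s3:4  s4:4  s5:6  s6:6  s7:6  s8:6  s9:6  s10:6  s11:0  s12:0  s13:0 — peak 6 ≤ 6.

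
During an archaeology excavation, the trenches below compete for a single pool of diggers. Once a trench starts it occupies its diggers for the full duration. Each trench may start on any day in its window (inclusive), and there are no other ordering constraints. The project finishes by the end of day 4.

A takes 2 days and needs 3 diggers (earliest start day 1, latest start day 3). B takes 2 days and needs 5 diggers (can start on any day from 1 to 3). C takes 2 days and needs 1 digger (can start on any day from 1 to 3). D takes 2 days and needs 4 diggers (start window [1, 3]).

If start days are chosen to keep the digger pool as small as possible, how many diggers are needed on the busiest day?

7

Early-start (A@1, B@1, C@1, D@1) gives peak 13: d1:13  d2:13  d3:0  d4:0.
Shift B→3, C→3.
Schedule A@1, B@3, C@3, D@1: d1:7  d2:7  d3:6  d4:6 — peak 7.
Total digger-days = 26 over 4 days ⇒ peak ≥ ⌈26/4⌉ = 7, so 7 is optimal.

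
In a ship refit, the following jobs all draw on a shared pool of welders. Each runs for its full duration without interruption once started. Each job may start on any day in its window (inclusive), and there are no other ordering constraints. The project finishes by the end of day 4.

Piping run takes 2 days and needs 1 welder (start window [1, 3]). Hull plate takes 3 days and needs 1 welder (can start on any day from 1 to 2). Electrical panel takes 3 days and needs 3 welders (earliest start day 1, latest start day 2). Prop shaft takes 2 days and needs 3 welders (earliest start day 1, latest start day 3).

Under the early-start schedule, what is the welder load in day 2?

8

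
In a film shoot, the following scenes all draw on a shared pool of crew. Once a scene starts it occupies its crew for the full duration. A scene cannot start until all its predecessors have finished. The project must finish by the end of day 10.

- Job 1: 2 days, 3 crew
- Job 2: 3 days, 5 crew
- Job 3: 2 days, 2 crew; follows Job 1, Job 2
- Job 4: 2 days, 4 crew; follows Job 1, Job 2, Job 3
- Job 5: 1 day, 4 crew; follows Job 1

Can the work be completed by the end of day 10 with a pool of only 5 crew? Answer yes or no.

yes

Schedule Job 1@1, Job 2@3, Job 3@6, Job 4@8, Job 5@10: d1:3  d2:3  d3:5  d4:5  d5:5  d6:2  d7:2  d8:4  d9:4  d10:4 — peak 5 ≤ 5.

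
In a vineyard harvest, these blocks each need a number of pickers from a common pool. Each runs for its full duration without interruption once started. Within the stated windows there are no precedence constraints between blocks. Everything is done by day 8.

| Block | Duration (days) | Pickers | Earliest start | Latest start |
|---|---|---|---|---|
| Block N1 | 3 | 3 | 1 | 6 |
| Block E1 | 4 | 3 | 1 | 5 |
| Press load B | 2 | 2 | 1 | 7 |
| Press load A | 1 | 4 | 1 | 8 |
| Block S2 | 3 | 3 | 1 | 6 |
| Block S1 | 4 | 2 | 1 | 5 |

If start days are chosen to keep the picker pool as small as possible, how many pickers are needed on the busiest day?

7

Early-start (Block N1@1, Block E1@1, Press load B@1, Press load A@1, Block S2@1, Block S1@1) gives peak 17: d1:17  d2:13  d3:11  d4:5  d5:0  d6:0  d7:0  d8:0.
Shift Press load B→4, Press load A→8, Block S2→5, Block S1→4.
Schedule Block N1@1, Block E1@1, Press load B@4, Press load A@8, Block S2@5, Block S1@4: d1:6  d2:6  d3:6  d4:7  d5:7  d6:5  d7:5  d8:4 — peak 7.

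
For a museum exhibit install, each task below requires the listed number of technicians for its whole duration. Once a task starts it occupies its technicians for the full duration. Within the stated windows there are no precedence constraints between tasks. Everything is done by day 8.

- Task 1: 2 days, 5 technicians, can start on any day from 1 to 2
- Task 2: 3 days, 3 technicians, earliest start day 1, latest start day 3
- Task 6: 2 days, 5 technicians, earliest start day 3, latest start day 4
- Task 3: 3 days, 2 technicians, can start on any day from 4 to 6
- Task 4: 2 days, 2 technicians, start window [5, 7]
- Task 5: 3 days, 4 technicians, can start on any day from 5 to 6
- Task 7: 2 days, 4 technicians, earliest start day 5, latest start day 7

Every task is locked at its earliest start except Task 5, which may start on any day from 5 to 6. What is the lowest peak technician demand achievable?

12

Task 5@5: d1:8  d2:8  d3:8  d4:7  d5:12  d6:12  d7:4  d8:0 → peak 12
Task 5@6: d1:8  d2:8  d3:8  d4:7  d5:8  d6:12  d7:4  d8:4 → peak 12
Best is Task 5@5, peak 12.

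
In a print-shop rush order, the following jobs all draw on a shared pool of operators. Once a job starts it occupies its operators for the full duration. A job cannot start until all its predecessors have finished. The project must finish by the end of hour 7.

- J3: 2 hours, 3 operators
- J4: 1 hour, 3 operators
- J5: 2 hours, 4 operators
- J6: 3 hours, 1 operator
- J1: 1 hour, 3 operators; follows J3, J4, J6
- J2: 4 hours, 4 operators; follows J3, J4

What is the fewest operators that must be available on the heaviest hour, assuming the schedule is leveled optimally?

7

Early-start (J3@1, J4@1, J5@1, J6@1, J1@4, J2@3) gives peak 11: h1:11  h2:8  h3:5  h4:7  h5:4  h6:4  h7:0.
Shift J5→2, J6→3, J1→6, J2→4.
Schedule J3@1, J4@1, J5@2, J6@3, J1@6, J2@4: h1:6  h2:7  h3:5  h4:5  h5:5  h6:7  h7:4 — peak 7.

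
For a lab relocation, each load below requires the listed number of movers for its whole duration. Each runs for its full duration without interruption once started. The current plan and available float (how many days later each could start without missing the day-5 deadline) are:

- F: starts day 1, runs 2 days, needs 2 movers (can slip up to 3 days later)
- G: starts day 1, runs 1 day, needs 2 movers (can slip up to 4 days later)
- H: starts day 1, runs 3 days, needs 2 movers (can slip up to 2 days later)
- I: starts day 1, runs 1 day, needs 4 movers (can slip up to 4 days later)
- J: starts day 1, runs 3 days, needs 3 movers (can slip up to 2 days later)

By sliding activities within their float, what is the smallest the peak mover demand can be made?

Early-start (F@1, G@1, H@1, I@1, J@1) gives peak 13: d1:13  d2:7  d3:5  d4:0  d5:0.
Shift H→3, I→2, J→3.
Schedule F@1, G@1, H@3, I@2, J@3: d1:4  d2:6  d3:5  d4:5  d5:5 — peak 6.

6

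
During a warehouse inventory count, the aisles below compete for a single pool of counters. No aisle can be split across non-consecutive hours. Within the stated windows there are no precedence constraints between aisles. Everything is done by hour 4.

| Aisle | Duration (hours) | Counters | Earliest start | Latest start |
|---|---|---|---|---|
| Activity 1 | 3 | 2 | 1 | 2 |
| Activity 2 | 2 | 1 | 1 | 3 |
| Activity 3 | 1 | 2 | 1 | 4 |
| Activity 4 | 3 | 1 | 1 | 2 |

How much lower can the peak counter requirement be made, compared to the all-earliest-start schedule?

Early-start peak: h1:6  h2:4  h3:3  h4:0 ⇒ 6.
Leveled (Activity 1@1, Activity 2@1, Activity 3@4, Activity 4@1): h1:4  h2:4  h3:3  h4:2 ⇒ 4.
Reduction 6 − 4 = 2.

2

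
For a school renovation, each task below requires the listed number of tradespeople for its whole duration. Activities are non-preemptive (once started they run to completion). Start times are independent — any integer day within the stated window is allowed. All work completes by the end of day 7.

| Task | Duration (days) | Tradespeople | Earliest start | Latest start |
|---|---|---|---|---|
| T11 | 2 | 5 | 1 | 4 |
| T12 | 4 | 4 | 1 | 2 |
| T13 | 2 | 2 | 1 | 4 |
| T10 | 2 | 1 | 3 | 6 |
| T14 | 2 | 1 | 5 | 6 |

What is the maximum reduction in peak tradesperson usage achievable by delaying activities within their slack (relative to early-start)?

2

Early-start peak: d1:11  d2:11  d3:5  d4:5  d5:1  d6:1  d7:0 ⇒ 11.
Leveled (T11@1, T12@1, T13@3, T10@3, T14@5): d1:9  d2:9  d3:7  d4:7  d5:1  d6:1  d7:0 ⇒ 9.
Reduction 11 − 9 = 2.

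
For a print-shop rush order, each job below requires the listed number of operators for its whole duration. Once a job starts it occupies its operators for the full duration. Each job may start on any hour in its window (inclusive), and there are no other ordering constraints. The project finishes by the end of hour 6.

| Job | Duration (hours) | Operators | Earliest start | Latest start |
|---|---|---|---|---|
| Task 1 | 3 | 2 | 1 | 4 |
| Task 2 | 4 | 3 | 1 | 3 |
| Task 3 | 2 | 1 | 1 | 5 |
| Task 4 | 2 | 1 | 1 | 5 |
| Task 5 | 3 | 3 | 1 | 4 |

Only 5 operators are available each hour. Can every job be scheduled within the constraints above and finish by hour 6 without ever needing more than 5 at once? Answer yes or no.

Total operator-hours = 31; over 6 hours the average is 31/6 > 5, so some hour must exceed 5.

no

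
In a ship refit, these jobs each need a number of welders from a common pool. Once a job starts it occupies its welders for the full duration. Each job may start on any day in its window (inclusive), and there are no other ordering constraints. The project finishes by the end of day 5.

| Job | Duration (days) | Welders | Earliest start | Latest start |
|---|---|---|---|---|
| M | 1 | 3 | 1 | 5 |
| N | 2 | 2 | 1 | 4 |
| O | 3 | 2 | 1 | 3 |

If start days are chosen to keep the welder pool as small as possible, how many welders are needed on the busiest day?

4

Early-start (M@1, N@1, O@1) gives peak 7: d1:7  d2:4  d3:2  d4:0  d5:0.
Shift N→2, O→2.
Schedule M@1, N@2, O@2: d1:3  d2:4  d3:4  d4:2  d5:0 — peak 4.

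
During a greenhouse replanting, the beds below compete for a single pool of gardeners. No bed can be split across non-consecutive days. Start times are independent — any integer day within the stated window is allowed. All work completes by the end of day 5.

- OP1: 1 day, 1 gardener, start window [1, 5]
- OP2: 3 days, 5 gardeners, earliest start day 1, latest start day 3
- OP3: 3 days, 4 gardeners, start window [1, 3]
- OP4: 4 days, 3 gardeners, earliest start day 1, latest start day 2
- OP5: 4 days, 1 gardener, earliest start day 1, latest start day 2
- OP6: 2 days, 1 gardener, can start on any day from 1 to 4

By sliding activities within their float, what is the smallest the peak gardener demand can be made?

Early-start (OP1@1, OP2@1, OP3@1, OP4@1, OP5@1, OP6@1) gives peak 15: d1:15  d2:14  d3:13  d4:4  d5:0.
Shift OP5→2, OP6→4.
Schedule OP1@1, OP2@1, OP3@1, OP4@1, OP5@2, OP6@4: d1:13  d2:13  d3:13  d4:5  d5:2 — peak 13.

13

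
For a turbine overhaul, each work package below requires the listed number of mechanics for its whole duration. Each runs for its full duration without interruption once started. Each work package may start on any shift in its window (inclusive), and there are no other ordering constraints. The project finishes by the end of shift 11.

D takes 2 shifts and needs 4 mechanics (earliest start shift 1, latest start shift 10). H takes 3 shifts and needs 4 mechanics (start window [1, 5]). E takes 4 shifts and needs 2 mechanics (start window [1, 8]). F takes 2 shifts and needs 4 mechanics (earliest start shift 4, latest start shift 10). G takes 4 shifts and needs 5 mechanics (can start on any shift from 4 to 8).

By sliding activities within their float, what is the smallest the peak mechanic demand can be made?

6

Early-start (D@1, H@1, E@1, F@4, G@4) gives peak 11: s1:10  s2:10  s3:6  s4:11  s5:9  s6:5  s7:5  s8:0  s9:0  s10:0  s11:0.
Shift H→3, F→6, G→8.
Schedule D@1, H@3, E@1, F@6, G@8: s1:6  s2:6  s3:6  s4:6  s5:4  s6:4  s7:4  s8:5  s9:5  s10:5  s11:5 — peak 6.
Total mechanic-shifts = 56 over 11 shifts ⇒ peak ≥ ⌈56/11⌉ = 6, so 6 is optimal.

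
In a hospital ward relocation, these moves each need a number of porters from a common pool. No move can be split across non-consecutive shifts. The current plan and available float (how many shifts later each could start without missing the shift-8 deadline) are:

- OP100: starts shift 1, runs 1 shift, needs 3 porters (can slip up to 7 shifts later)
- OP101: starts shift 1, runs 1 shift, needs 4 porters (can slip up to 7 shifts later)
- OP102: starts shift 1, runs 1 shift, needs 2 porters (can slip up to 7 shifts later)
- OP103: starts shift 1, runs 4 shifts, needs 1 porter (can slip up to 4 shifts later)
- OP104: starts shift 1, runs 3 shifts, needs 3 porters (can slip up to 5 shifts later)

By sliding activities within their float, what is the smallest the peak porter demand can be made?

4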